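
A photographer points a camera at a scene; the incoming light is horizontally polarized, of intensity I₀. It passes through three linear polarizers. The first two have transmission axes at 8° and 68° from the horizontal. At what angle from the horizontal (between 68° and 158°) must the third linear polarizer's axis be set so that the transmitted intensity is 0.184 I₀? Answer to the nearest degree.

I₁ = I₀ cos²(8° − 0°) = I₀ cos²(8°) = 0.9806 I₀.
I₂ = I₁ cos²(68° − 8°) = 0.9806 I₀ · cos²(60°) = 0.2452 I₀.
Need I₃/I₀ = 0.184, so cos²(θ − 68°) = 0.184 / 0.2452 = 0.7505.
θ − 68° = arccos(√0.7505) = 30.0°, giving θ ≈ 68 + 30.0 = 98.0°.

θ ≈ 98°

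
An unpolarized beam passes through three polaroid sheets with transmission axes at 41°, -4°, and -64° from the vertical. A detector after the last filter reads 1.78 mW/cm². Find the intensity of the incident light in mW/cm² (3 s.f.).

I₀ ≈ 28.5 mW/cm²

Unpolarized light through the first polarizer → I₁ = ½ I₀, now polarized at 41°.
I₂ = I₁ cos²(-4° − 41°) = 0.5 I₀ · cos²(45°) = 0.25 I₀.
I₃ = I₂ cos²(-64° + 4°) = 0.25 I₀ · cos²(60°) = 0.0625 I₀.
So 1.78 mW/cm² = 0.0625 I₀, giving I₀ = 1.78/0.0625 = 28.48 mW/cm².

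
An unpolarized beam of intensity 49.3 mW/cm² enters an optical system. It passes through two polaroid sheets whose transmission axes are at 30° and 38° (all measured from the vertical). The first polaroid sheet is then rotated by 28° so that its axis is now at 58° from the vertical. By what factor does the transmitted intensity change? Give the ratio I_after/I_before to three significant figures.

Before rotation:
Unpolarized light through the first polarizer → I₁ = ½ I₀, now polarized at 30°.
I₂ = I₁ cos²(38° − 30°) = 0.5 I₀ · cos²(8°) = 0.4903 I₀.
After rotation:
Unpolarized light through the first polarizer → I₁ = ½ I₀, now polarized at 58°.
I₂ = I₁ cos²(38° − 58°) = 0.5 I₀ · cos²(20°) = 0.4415 I₀.
Ratio = 0.4415 / 0.4903 = 0.9005.

I_new/I_old ≈ 0.900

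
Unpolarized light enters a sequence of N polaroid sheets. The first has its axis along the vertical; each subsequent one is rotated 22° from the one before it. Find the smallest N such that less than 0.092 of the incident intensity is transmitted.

First polarizer halves the unpolarized light: factor 1/2.
Each further stage multiplies by cos²(22°) = 0.8597.
After N polarizers: T = 0.5·0.8597^(N−1). Require T < 0.092 ⇒ N−1 > ln(0.092/0.5)/ln(0.8597) = 11.20, so N−1 ≥ 12 and N = 13.
Check: N=13 gives T = 0.08146 < 0.092; N=12 gives T = 0.09476.

N = 13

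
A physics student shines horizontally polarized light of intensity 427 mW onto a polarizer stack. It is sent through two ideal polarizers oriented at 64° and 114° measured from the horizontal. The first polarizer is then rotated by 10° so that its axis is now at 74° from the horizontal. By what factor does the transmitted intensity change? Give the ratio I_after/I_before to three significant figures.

Before rotation:
By Malus's law, I₁ = I₀ cos²(64° − 0°) = I₀ cos²(64°) = 0.1922 I₀.
I₂ = I₁ cos²(114° − 64°) = 0.1922 I₀ · cos²(50°) = 0.0794 I₀.
After rotation:
I₁ = I₀ cos²(74° − 0°) = I₀ cos²(74°) = 0.07598 I₀.
I₂ = I₁ cos²(114° − 74°) = 0.07598 I₀ · cos²(40°) = 0.04458 I₀.
Ratio = 0.04458 / 0.0794 = 0.5615.

I_new/I_old ≈ 0.562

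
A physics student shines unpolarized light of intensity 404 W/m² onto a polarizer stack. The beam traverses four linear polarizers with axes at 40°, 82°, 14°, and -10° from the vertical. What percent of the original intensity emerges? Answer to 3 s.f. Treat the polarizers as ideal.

≈ 3.23%

Unpolarized light through the first polarizer → I₁ = 404 W/m²/2 = 202 W/m², polarized at 40°.
I₂ = I₁ · cos²(42°) = 202 · 0.5523 = 111.6 W/m².
I₃ = I₂ · cos²(68°) = 111.6 · 0.1403 = 15.65 W/m².
I₄ = I₃ · cos²(24°) = 15.65 · 0.8346 = 13.07 W/m².
That is 3.234% of the incident intensity.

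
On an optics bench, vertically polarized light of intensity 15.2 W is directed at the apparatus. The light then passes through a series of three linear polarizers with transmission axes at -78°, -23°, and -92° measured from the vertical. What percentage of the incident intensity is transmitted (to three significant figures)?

I₁ = 15.2 W · cos²(78°) = 0.6571 W.
I₂ = I₁ · cos²(55°) = 0.6571 · 0.329 = 0.2162 W.
I₃ = I₂ · cos²(69°) = 0.2162 · 0.1284 = 0.02776 W.
That is 0.1826% of the incident intensity.

≈ 0.183%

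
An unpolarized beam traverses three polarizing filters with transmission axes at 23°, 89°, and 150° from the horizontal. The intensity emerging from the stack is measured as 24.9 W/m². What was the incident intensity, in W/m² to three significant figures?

I₀ ≈ 1280 W/m²

Unpolarized light through the first polarizer → I₁ = ½ I₀, now polarized at 23°.
I₂ = I₁ cos²(89° − 23°) = 0.5 I₀ · cos²(66°) = 0.08272 I₀.
I₃ = I₂ cos²(150° − 89°) = 0.08272 I₀ · cos²(61°) = 0.01944 I₀.
So 24.9 W/m² = 0.01944 I₀, giving I₀ = 24.9/0.01944 = 1281 W/m².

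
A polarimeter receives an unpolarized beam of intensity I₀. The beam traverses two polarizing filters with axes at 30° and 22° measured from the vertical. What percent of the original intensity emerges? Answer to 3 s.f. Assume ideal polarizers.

Unpolarized light through the first polarizer → I₁ = ½ I₀, now polarized at 30°.
I₂ = I₁ cos²(22° − 30°) = 0.5 I₀ · cos²(8°) = 0.4903 I₀.
That is 49.03% of the incident intensity.

≈ 49.0%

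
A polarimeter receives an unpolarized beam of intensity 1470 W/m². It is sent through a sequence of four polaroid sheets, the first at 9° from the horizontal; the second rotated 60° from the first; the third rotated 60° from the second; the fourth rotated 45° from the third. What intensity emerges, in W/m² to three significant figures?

I ≈ 23.0 W/m²

Unpolarized light through the first polarizer → I₁ = 1470 W/m²/2 = 735 W/m², polarized at 9°.
I₂ = I₁ · cos²(60°) = 735 · 0.25 = 183.8 W/m².
I₃ = I₂ · cos²(60°) = 183.8 · 0.25 = 45.94 W/m².
I₄ = I₃ · cos²(45°) = 45.94 · 0.5 = 22.97 W/m².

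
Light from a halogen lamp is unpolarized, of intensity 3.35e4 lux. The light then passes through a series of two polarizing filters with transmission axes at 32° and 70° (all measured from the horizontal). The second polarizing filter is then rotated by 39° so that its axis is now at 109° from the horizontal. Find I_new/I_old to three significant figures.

I_new/I_old ≈ 0.0815

Before rotation:
Unpolarized light through the first polarizer → I₁ = ½ I₀, now polarized at 32°.
I₂ = I₁ cos²(70° − 32°) = 0.5 I₀ · cos²(38°) = 0.3105 I₀.
After rotation:
Unpolarized light through the first polarizer → I₁ = ½ I₀, now polarized at 32°.
I₂ = I₁ cos²(109° − 32°) = 0.5 I₀ · cos²(77°) = 0.0253 I₀.
Ratio = 0.0253 / 0.3105 = 0.08149.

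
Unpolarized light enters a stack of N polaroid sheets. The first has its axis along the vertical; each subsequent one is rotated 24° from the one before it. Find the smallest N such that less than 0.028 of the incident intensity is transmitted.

N = 17

First polarizer halves the unpolarized light: factor 1/2.
Each further stage multiplies by cos²(24°) = 0.8346.
After N polarizers: T = 0.5·0.8346^(N−1). Require T < 0.028 ⇒ N−1 > ln(0.028/0.5)/ln(0.8346) = 15.94, so N−1 ≥ 16 and N = 17.
Check: N=17 gives T = 0.02769 < 0.028; N=16 gives T = 0.03318.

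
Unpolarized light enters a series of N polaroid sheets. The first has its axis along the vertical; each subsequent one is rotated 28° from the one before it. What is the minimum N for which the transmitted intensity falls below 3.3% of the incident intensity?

N = 12

First polarizer halves the unpolarized light: factor 1/2.
Each further stage multiplies by cos²(28°) = 0.7796.
After N polarizers: T = 0.5·0.7796^(N−1). Require T < 0.033 ⇒ N−1 > ln(0.033/0.5)/ln(0.7796) = 10.92, so N−1 ≥ 11 and N = 12.
Check: N=12 gives T = 0.03232 < 0.033; N=11 gives T = 0.04146.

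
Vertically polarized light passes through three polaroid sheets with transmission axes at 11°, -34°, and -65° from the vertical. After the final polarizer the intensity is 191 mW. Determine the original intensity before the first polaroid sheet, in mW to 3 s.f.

I₁ = I₀ cos²(11° − 0°) = I₀ cos²(11°) = 0.9636 I₀.
I₂ = I₁ cos²(-34° − 11°) = 0.9636 I₀ · cos²(45°) = 0.4818 I₀.
I₃ = I₂ cos²(-65° + 34°) = 0.4818 I₀ · cos²(31°) = 0.354 I₀.
So 191 mW = 0.354 I₀, giving I₀ = 191/0.354 = 539.6 mW.

I₀ ≈ 540 mW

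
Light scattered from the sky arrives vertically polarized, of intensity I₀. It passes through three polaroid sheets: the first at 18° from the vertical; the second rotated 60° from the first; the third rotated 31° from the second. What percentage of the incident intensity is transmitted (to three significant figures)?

I₁ = I₀ cos²(18° − 0°) = I₀ cos²(18°) = 0.9045 I₀.
I₂ = I₁ cos²(60°) = 0.9045 · 0.25 I₀ = 0.2261 I₀.
I₃ = I₂ cos²(31°) = 0.2261 · 0.7347 I₀ = 0.1661 I₀.
That is 16.61% of the incident intensity.

≈ 16.6%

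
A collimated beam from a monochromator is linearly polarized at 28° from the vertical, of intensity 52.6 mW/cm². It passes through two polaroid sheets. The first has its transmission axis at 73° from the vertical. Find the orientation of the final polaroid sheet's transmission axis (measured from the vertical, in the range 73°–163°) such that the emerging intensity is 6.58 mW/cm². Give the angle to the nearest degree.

I₁ = I₀ cos²(73° − 28°) = I₀ cos²(45°) = 0.5 I₀.
Target fraction: 6.58 / 52.6 mW/cm² = 0.1251 of I₀.
Need I₂/I₀ = 0.1251, so cos²(θ − 73°) = 0.1251 / 0.5 = 0.2502.
θ − 73° = arccos(√0.2502) = 60.0°, giving θ ≈ 73 + 60.0 = 133.0°.

θ ≈ 133°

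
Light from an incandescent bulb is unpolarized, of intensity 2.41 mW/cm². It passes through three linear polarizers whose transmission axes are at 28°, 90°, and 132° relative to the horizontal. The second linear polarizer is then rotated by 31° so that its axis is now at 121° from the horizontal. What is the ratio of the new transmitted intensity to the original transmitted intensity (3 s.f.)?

Before rotation:
Unpolarized light through the first polarizer → I₁ = ½ I₀, now polarized at 28°.
I₂ = I₁ cos²(90° − 28°) = 0.5 I₀ · cos²(62°) = 0.1102 I₀.
I₃ = I₂ cos²(132° − 90°) = 0.1102 I₀ · cos²(42°) = 0.06086 I₀.
After rotation:
Unpolarized light through the first polarizer → I₁ = ½ I₀, now polarized at 28°.
Angle between axes 1 and 2: 87°. I₂ = 0.5 I₀ · cos²(87°) = 0.00137 I₀.
I₃ = I₂ cos²(132° − 121°) = 0.00137 I₀ · cos²(11°) = 0.00132 I₀.
Ratio = 0.00132 / 0.06086 = 0.02168.

I_new/I_old ≈ 0.0217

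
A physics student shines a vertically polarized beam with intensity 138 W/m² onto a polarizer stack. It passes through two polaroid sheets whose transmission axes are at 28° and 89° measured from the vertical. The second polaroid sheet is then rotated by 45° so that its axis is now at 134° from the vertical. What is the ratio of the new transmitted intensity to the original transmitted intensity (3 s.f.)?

I_new/I_old ≈ 0.323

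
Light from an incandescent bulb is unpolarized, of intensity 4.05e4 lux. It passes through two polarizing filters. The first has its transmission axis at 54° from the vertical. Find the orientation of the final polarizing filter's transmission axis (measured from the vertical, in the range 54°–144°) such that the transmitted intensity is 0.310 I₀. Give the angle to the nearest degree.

θ ≈ 92°

Unpolarized light through the first polarizer → I₁ = ½ I₀, now polarized at 54°.
Need I₂/I₀ = 0.31, so cos²(θ − 54°) = 0.31 / 0.5 = 0.62.
θ − 54° = arccos(√0.62) = 38.1°, giving θ ≈ 54 + 38.1 = 92.1°.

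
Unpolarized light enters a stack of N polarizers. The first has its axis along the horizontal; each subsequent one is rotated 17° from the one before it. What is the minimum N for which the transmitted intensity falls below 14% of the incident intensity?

N = 16

First polarizer halves the unpolarized light: factor 1/2.
Each further stage multiplies by cos²(17°) = 0.9145.
After N polarizers: T = 0.5·0.9145^(N−1). Require T < 0.14 ⇒ N−1 > ln(0.14/0.5)/ln(0.9145) = 14.25, so N−1 ≥ 15 and N = 16.
Check: N=16 gives T = 0.1309 < 0.14; N=15 gives T = 0.1431.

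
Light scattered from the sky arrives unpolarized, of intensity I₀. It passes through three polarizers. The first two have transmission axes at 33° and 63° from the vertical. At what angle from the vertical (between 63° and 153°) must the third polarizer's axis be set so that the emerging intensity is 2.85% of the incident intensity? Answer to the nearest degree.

Unpolarized light through the first polarizer → I₁ = ½ I₀, now polarized at 33°.
I₂ = I₁ cos²(63° − 33°) = 0.5 I₀ · cos²(30°) = 0.375 I₀.
Need I₃/I₀ = 0.0285, so cos²(θ − 63°) = 0.0285 / 0.375 = 0.076.
θ − 63° = arccos(√0.076) = 74.0°, giving θ ≈ 63 + 74.0 = 137.0°.

θ ≈ 137°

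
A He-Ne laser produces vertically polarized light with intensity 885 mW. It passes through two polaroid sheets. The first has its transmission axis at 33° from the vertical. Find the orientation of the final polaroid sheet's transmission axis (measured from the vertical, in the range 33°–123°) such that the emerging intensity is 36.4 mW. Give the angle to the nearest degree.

I₁ = I₀ cos²(33° − 0°) = I₀ cos²(33°) = 0.7034 I₀.
Target fraction: 36.4 / 885 mW = 0.04113 of I₀.
Need I₂/I₀ = 0.04113, so cos²(θ − 33°) = 0.04113 / 0.7034 = 0.05848.
θ − 33° = arccos(√0.05848) = 76.0°, giving θ ≈ 33 + 76.0 = 109.0°.

θ ≈ 109°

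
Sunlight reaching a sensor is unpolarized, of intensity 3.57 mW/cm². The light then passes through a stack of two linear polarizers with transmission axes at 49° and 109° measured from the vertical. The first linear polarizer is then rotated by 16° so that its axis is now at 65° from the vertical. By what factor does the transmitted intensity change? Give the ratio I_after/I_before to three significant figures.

Before rotation:
Unpolarized light through the first polarizer → I₁ = ½ I₀, now polarized at 49°.
I₂ = I₁ cos²(109° − 49°) = 0.5 I₀ · cos²(60°) = 0.125 I₀.
After rotation:
Unpolarized light through the first polarizer → I₁ = ½ I₀, now polarized at 65°.
I₂ = I₁ cos²(109° − 65°) = 0.5 I₀ · cos²(44°) = 0.2587 I₀.
Ratio = 0.2587 / 0.125 = 2.07.

I_new/I_old ≈ 2.07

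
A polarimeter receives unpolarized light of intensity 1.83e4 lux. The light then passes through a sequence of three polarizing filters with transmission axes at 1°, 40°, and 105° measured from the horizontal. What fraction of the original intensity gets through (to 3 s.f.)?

I/I₀ ≈ 0.0539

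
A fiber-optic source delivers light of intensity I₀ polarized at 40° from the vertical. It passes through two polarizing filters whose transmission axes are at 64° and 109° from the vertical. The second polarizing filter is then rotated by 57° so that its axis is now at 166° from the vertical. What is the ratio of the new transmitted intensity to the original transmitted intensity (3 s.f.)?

Before rotation:
I₁ = I₀ cos²(64° − 40°) = I₀ cos²(24°) = 0.8346 I₀.
I₂ = I₁ cos²(109° − 64°) = 0.8346 I₀ · cos²(45°) = 0.4173 I₀.
After rotation:
I₁ = I₀ cos²(64° − 40°) = I₀ cos²(24°) = 0.8346 I₀.
Angle between axes 1 and 2: 78°. I₂ = 0.8346 I₀ · cos²(78°) = 0.03608 I₀.
Ratio = 0.03608 / 0.4173 = 0.08645.

I_new/I_old ≈ 0.0865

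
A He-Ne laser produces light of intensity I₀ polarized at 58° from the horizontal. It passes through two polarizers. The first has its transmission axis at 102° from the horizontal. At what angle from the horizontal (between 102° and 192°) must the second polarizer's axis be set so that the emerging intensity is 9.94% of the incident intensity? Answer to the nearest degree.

θ ≈ 166°

By Malus's law, I₁ = I₀ cos²(102° − 58°) = I₀ cos²(44°) = 0.5174 I₀.
Need I₂/I₀ = 0.0994, so cos²(θ − 102°) = 0.0994 / 0.5174 = 0.1921.
θ − 102° = arccos(√0.1921) = 64.0°, giving θ ≈ 102 + 64.0 = 166.0°.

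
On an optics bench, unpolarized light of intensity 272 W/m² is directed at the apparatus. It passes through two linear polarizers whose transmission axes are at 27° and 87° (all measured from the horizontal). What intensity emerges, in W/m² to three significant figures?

I ≈ 34.0 W/m²

Unpolarized light through the first polarizer → I₁ = 272 W/m²/2 = 136 W/m², polarized at 27°.
I₂ = I₁ · cos²(60°) = 136 · 0.25 = 34 W/m².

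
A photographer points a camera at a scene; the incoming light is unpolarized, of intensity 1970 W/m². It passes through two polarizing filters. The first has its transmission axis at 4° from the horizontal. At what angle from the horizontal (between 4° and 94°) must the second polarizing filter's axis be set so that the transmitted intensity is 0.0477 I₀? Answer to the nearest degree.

θ ≈ 76°

Unpolarized light through the first polarizer → I₁ = ½ I₀, now polarized at 4°.
Need I₂/I₀ = 0.0477, so cos²(θ − 4°) = 0.0477 / 0.5 = 0.0954.
θ − 4° = arccos(√0.0954) = 72.0°, giving θ ≈ 4 + 72.0 = 76.0°.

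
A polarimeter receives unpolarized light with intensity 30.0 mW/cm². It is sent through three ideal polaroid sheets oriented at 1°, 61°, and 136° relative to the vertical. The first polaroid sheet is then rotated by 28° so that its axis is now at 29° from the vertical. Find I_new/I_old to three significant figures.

Before rotation:
Unpolarized light through the first polarizer → I₁ = ½ I₀, now polarized at 1°.
I₂ = I₁ cos²(61° − 1°) = 0.5 I₀ · cos²(60°) = 0.125 I₀.
I₃ = I₂ cos²(136° − 61°) = 0.125 I₀ · cos²(75°) = 0.008373 I₀.
After rotation:
Unpolarized light through the first polarizer → I₁ = ½ I₀, now polarized at 29°.
I₂ = I₁ cos²(61° − 29°) = 0.5 I₀ · cos²(32°) = 0.3596 I₀.
I₃ = I₂ cos²(136° − 61°) = 0.3596 I₀ · cos²(75°) = 0.02409 I₀.
Ratio = 0.02409 / 0.008373 = 2.877.

I_new/I_old ≈ 2.88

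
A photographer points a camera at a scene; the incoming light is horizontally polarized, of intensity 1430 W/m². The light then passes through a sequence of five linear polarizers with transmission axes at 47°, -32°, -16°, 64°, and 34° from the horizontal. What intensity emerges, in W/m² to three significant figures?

I₁ = 1430 W/m² · cos²(47°) = 665.1 W/m².
I₂ = I₁ · cos²(79°) = 665.1 · 0.03641 = 24.22 W/m².
I₃ = I₂ · cos²(16°) = 24.22 · 0.924 = 22.38 W/m².
I₄ = I₃ · cos²(80°) = 22.38 · 0.03015 = 0.6747 W/m².
I₅ = I₄ · cos²(30°) = 0.6747 · 0.75 = 0.506 W/m².

I ≈ 0.506 W/m²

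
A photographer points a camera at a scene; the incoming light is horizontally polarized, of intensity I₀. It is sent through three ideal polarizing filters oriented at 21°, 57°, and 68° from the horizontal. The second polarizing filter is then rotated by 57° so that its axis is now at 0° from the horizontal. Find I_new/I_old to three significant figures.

Before rotation:
I₁ = I₀ cos²(21° − 0°) = I₀ cos²(21°) = 0.8716 I₀.
I₂ = I₁ cos²(57° − 21°) = 0.8716 I₀ · cos²(36°) = 0.5705 I₀.
I₃ = I₂ cos²(68° − 57°) = 0.5705 I₀ · cos²(11°) = 0.5497 I₀.
After rotation:
I₁ = I₀ cos²(21° − 0°) = I₀ cos²(21°) = 0.8716 I₀.
I₂ = I₁ cos²(0° − 21°) = 0.8716 I₀ · cos²(21°) = 0.7596 I₀.
I₃ = I₂ cos²(68° − 0°) = 0.7596 I₀ · cos²(68°) = 0.1066 I₀.
Ratio = 0.1066 / 0.5497 = 0.1939.

I_new/I_old ≈ 0.194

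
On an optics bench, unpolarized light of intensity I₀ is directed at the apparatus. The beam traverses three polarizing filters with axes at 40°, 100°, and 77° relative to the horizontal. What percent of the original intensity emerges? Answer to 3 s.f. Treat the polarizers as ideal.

Unpolarized light through the first polarizer → I₁ = ½ I₀, now polarized at 40°.
I₂ = I₁ cos²(100° − 40°) = 0.5 I₀ · cos²(60°) = 0.125 I₀.
I₃ = I₂ cos²(77° − 100°) = 0.125 I₀ · cos²(23°) = 0.1059 I₀.
That is 10.59% of the incident intensity.

≈ 10.6%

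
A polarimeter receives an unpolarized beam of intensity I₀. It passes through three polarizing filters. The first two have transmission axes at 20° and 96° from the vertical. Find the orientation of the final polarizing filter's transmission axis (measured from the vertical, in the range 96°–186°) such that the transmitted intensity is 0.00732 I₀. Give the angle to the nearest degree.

Unpolarized light through the first polarizer → I₁ = ½ I₀, now polarized at 20°.
I₂ = I₁ cos²(96° − 20°) = 0.5 I₀ · cos²(76°) = 0.02926 I₀.
Need I₃/I₀ = 0.00732, so cos²(θ − 96°) = 0.00732 / 0.02926 = 0.2501.
θ − 96° = arccos(√0.2501) = 60.0°, giving θ ≈ 96 + 60.0 = 156.0°.

θ ≈ 156°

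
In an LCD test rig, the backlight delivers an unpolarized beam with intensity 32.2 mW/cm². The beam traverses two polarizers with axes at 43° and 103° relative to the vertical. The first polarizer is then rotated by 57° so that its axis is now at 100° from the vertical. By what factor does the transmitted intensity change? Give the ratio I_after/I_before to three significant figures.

I_new/I_old ≈ 3.99

Before rotation:
Unpolarized light through the first polarizer → I₁ = ½ I₀, now polarized at 43°.
I₂ = I₁ cos²(103° − 43°) = 0.5 I₀ · cos²(60°) = 0.125 I₀.
After rotation:
Unpolarized light through the first polarizer → I₁ = ½ I₀, now polarized at 100°.
I₂ = I₁ cos²(103° − 100°) = 0.5 I₀ · cos²(3°) = 0.4986 I₀.
Ratio = 0.4986 / 0.125 = 3.989.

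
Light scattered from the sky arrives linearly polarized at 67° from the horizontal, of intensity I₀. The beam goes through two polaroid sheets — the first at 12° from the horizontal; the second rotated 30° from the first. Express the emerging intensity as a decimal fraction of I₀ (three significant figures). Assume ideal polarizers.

≈ 0.247 I₀

By Malus's law, I₁ = I₀ cos²(12° − 67°) = I₀ cos²(55°) = 0.329 I₀.
I₂ = I₁ cos²(30°) = 0.329 · 0.75 I₀ = 0.2467 I₀.
Transmitted fraction = 0.2467.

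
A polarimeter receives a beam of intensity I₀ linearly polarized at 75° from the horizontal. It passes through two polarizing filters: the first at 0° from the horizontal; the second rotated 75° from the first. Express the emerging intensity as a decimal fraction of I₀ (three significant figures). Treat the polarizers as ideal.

≈ 0.00449 I₀

I₁ = I₀ cos²(0° − 75°) = I₀ cos²(75°) = 0.06699 I₀.
I₂ = I₁ cos²(75°) = 0.06699 · 0.06699 I₀ = 0.004487 I₀.
Transmitted fraction = 0.004487.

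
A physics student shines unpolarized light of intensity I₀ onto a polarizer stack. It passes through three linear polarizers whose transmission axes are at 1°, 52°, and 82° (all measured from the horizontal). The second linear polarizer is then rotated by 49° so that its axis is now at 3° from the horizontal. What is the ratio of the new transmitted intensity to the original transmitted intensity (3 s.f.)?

Before rotation:
Unpolarized light through the first polarizer → I₁ = ½ I₀, now polarized at 1°.
I₂ = I₁ cos²(52° − 1°) = 0.5 I₀ · cos²(51°) = 0.198 I₀.
I₃ = I₂ cos²(82° − 52°) = 0.198 I₀ · cos²(30°) = 0.1485 I₀.
After rotation:
Unpolarized light through the first polarizer → I₁ = ½ I₀, now polarized at 1°.
I₂ = I₁ cos²(3° − 1°) = 0.5 I₀ · cos²(2°) = 0.4994 I₀.
I₃ = I₂ cos²(82° − 3°) = 0.4994 I₀ · cos²(79°) = 0.01818 I₀.
Ratio = 0.01818 / 0.1485 = 0.1224.

I_new/I_old ≈ 0.122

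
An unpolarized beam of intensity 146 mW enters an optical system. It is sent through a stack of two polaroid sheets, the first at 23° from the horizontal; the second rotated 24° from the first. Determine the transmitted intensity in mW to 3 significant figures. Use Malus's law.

Unpolarized light through the first polarizer → I₁ = 146 mW/2 = 73 mW, polarized at 23°.
I₂ = I₁ · cos²(24°) = 73 · 0.8346 = 60.92 mW.

I ≈ 60.9 mW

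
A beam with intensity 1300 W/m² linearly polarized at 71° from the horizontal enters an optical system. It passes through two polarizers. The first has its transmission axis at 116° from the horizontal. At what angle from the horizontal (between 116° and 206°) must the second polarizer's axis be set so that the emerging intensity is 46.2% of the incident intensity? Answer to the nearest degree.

θ ≈ 132°

I₁ = I₀ cos²(116° − 71°) = I₀ cos²(45°) = 0.5 I₀.
Need I₂/I₀ = 0.462, so cos²(θ − 116°) = 0.462 / 0.5 = 0.924.
θ − 116° = arccos(√0.924) = 16.0°, giving θ ≈ 116 + 16.0 = 132.0°.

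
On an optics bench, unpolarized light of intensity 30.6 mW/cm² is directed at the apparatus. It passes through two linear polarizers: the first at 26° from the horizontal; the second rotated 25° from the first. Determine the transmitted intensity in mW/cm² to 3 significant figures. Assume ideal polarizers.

I ≈ 12.6 mW/cm²

Unpolarized light through the first polarizer → I₁ = 30.6 mW/cm²/2 = 15.3 mW/cm², polarized at 26°.
I₂ = I₁ · cos²(25°) = 15.3 · 0.8214 = 12.57 mW/cm².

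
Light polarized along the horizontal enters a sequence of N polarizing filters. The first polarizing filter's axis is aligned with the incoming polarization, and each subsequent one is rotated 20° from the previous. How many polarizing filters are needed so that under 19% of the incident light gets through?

First polarizer is aligned with the polarization: full transmission.
Each further stage multiplies by cos²(20°) = 0.883.
After N polarizers: T = 0.883^(N−1). Require T < 0.19 ⇒ N−1 > ln(0.19)/ln(0.883) = 13.35, so N−1 ≥ 14 and N = 15.
Check: N=15 gives T = 0.1752 < 0.19; N=14 gives T = 0.1984.

N = 15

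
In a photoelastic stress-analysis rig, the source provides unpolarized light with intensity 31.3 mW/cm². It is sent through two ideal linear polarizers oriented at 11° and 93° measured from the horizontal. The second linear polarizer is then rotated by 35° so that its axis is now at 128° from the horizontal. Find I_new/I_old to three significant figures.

I_new/I_old ≈ 10.6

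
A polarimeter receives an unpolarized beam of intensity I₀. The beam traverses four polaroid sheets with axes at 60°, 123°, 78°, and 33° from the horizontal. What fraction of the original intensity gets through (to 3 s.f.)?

≈ 0.0258 I₀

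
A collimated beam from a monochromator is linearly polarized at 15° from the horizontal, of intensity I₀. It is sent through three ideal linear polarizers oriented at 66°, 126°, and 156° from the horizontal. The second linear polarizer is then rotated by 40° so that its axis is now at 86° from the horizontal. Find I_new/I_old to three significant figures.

I_new/I_old ≈ 0.551

Before rotation:
I₁ = I₀ cos²(66° − 15°) = I₀ cos²(51°) = 0.396 I₀.
I₂ = I₁ cos²(126° − 66°) = 0.396 I₀ · cos²(60°) = 0.09901 I₀.
I₃ = I₂ cos²(156° − 126°) = 0.09901 I₀ · cos²(30°) = 0.07426 I₀.
After rotation:
I₁ = I₀ cos²(66° − 15°) = I₀ cos²(51°) = 0.396 I₀.
I₂ = I₁ cos²(86° − 66°) = 0.396 I₀ · cos²(20°) = 0.3497 I₀.
I₃ = I₂ cos²(156° − 86°) = 0.3497 I₀ · cos²(70°) = 0.04091 I₀.
Ratio = 0.04091 / 0.07426 = 0.5509.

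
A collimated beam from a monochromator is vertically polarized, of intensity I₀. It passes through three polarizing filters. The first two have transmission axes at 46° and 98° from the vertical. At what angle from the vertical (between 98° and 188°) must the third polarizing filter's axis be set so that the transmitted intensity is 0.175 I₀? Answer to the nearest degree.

θ ≈ 110°

By Malus's law, I₁ = I₀ cos²(46° − 0°) = I₀ cos²(46°) = 0.4826 I₀.
I₂ = I₁ cos²(98° − 46°) = 0.4826 I₀ · cos²(52°) = 0.1829 I₀.
Need I₃/I₀ = 0.175, so cos²(θ − 98°) = 0.175 / 0.1829 = 0.9568.
θ − 98° = arccos(√0.9568) = 12.0°, giving θ ≈ 98 + 12.0 = 110.0°.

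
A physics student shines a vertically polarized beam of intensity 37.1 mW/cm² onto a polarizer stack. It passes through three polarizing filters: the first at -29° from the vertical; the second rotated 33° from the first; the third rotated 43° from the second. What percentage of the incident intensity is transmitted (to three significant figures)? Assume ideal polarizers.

≈ 28.8%

By Malus's law, I₁ = 37.1 mW/cm² · cos²(29°) = 28.38 mW/cm².
I₂ = I₁ · cos²(33°) = 28.38 · 0.7034 = 19.96 mW/cm².
I₃ = I₂ · cos²(43°) = 19.96 · 0.5349 = 10.68 mW/cm².
That is 28.78% of the incident intensity.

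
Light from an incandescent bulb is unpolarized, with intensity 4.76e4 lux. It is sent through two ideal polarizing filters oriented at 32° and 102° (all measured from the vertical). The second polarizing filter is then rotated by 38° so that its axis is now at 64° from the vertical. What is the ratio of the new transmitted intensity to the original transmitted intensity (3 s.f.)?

I_new/I_old ≈ 6.15

Before rotation:
Unpolarized light through the first polarizer → I₁ = ½ I₀, now polarized at 32°.
I₂ = I₁ cos²(102° − 32°) = 0.5 I₀ · cos²(70°) = 0.05849 I₀.
After rotation:
Unpolarized light through the first polarizer → I₁ = ½ I₀, now polarized at 32°.
I₂ = I₁ cos²(64° − 32°) = 0.5 I₀ · cos²(32°) = 0.3596 I₀.
Ratio = 0.3596 / 0.05849 = 6.148.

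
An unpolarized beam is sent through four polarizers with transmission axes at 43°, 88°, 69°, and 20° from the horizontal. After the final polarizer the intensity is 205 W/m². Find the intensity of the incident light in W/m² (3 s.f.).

Unpolarized light through the first polarizer → I₁ = ½ I₀, now polarized at 43°.
I₂ = I₁ cos²(88° − 43°) = 0.5 I₀ · cos²(45°) = 0.25 I₀.
I₃ = I₂ cos²(69° − 88°) = 0.25 I₀ · cos²(19°) = 0.2235 I₀.
I₄ = I₃ cos²(20° − 69°) = 0.2235 I₀ · cos²(49°) = 0.0962 I₀.
So 205 W/m² = 0.0962 I₀, giving I₀ = 205/0.0962 = 2131 W/m².

I₀ ≈ 2130 W/m²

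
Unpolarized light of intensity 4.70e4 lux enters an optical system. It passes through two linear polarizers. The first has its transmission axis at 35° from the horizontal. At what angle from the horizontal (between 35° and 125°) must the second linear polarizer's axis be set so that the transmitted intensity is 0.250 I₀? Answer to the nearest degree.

θ ≈ 80°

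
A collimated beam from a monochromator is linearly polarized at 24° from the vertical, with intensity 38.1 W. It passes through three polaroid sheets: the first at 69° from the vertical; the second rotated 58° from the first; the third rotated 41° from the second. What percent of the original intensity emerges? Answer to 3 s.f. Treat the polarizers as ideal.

I₁ = 38.1 W · cos²(45°) = 19.05 W.
I₂ = I₁ · cos²(58°) = 19.05 · 0.2808 = 5.35 W.
I₃ = I₂ · cos²(41°) = 5.35 · 0.5696 = 3.047 W.
That is 7.997% of the incident intensity.

≈ 8.00%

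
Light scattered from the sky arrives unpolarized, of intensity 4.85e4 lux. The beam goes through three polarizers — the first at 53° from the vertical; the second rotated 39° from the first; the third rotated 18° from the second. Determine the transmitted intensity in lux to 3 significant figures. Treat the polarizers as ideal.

I ≈ 1.32e4 lux

Unpolarized light through the first polarizer → I₁ = 4.85e4 lux/2 = 2.425e+04 lux, polarized at 53°.
I₂ = I₁ · cos²(39°) = 2.425e+04 · 0.604 = 1.465e+04 lux.
I₃ = I₂ · cos²(18°) = 1.465e+04 · 0.9045 = 1.325e+04 lux.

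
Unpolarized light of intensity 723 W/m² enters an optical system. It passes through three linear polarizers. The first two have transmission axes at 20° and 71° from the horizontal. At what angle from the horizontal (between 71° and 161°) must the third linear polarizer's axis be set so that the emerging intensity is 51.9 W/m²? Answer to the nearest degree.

Unpolarized light through the first polarizer → I₁ = ½ I₀, now polarized at 20°.
I₂ = I₁ cos²(71° − 20°) = 0.5 I₀ · cos²(51°) = 0.198 I₀.
Target fraction: 51.9 / 723 W/m² = 0.07178 of I₀.
Need I₃/I₀ = 0.07178, so cos²(θ − 71°) = 0.07178 / 0.198 = 0.3625.
θ − 71° = arccos(√0.3625) = 53.0°, giving θ ≈ 71 + 53.0 = 124.0°.

θ ≈ 124°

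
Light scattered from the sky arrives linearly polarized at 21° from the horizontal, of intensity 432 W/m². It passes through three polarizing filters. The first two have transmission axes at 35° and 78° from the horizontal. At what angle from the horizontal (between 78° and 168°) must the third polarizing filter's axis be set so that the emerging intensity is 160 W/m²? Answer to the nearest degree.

I₁ = I₀ cos²(35° − 21°) = I₀ cos²(14°) = 0.9415 I₀.
I₂ = I₁ cos²(78° − 35°) = 0.9415 I₀ · cos²(43°) = 0.5036 I₀.
Target fraction: 160 / 432 W/m² = 0.3704 of I₀.
Need I₃/I₀ = 0.3704, so cos²(θ − 78°) = 0.3704 / 0.5036 = 0.7355.
θ − 78° = arccos(√0.7355) = 31.0°, giving θ ≈ 78 + 31.0 = 109.0°.

θ ≈ 109°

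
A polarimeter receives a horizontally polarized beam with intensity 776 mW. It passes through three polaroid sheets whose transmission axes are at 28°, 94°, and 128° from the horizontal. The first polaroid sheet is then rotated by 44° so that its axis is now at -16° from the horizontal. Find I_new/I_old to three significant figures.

I_new/I_old ≈ 0.838

Before rotation:
By Malus's law, I₁ = I₀ cos²(28° − 0°) = I₀ cos²(28°) = 0.7796 I₀.
I₂ = I₁ cos²(94° − 28°) = 0.7796 I₀ · cos²(66°) = 0.129 I₀.
I₃ = I₂ cos²(128° − 94°) = 0.129 I₀ · cos²(34°) = 0.08864 I₀.
After rotation:
I₁ = I₀ cos²(-16° − 0°) = I₀ cos²(16°) = 0.924 I₀.
Angle between axes 1 and 2: 70°. I₂ = 0.924 I₀ · cos²(70°) = 0.1081 I₀.
I₃ = I₂ cos²(128° − 94°) = 0.1081 I₀ · cos²(34°) = 0.07429 I₀.
Ratio = 0.07429 / 0.08864 = 0.8381.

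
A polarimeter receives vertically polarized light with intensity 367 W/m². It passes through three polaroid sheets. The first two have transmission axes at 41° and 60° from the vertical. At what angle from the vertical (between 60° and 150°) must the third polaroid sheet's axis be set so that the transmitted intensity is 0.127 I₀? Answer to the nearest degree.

I₁ = I₀ cos²(41° − 0°) = I₀ cos²(41°) = 0.5696 I₀.
I₂ = I₁ cos²(60° − 41°) = 0.5696 I₀ · cos²(19°) = 0.5092 I₀.
Need I₃/I₀ = 0.127, so cos²(θ − 60°) = 0.127 / 0.5092 = 0.2494.
θ − 60° = arccos(√0.2494) = 60.0°, giving θ ≈ 60 + 60.0 = 120.0°.

θ ≈ 120°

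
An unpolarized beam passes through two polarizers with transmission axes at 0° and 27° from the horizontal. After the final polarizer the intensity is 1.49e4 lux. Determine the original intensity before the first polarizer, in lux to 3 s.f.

Unpolarized light through the first polarizer → I₁ = ½ I₀, now polarized at 0°.
I₂ = I₁ cos²(27° − 0°) = 0.5 I₀ · cos²(27°) = 0.3969 I₀.
So 1.49e4 lux = 0.3969 I₀, giving I₀ = 1.49e4/0.3969 = 3.754e+04 lux.

I₀ ≈ 3.75e4 lux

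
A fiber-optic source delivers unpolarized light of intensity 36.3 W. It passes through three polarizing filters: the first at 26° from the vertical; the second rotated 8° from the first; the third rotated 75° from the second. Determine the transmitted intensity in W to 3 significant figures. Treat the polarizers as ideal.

Unpolarized light through the first polarizer → I₁ = 36.3 W/2 = 18.15 W, polarized at 26°.
I₂ = I₁ · cos²(8°) = 18.15 · 0.9806 = 17.8 W.
I₃ = I₂ · cos²(75°) = 17.8 · 0.06699 = 1.192 W.

I ≈ 1.19 W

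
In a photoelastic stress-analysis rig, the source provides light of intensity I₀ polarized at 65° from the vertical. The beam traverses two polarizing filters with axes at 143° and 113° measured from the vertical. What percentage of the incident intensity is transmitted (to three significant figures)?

≈ 3.24%

I₁ = I₀ cos²(143° − 65°) = I₀ cos²(78°) = 0.04323 I₀.
I₂ = I₁ cos²(113° − 143°) = 0.04323 I₀ · cos²(30°) = 0.03242 I₀.
That is 3.242% of the incident intensity.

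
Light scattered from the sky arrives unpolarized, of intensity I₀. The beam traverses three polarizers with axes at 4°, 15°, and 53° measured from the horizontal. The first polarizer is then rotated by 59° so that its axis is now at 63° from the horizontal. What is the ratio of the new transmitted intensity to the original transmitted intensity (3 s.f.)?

I_new/I_old ≈ 0.465

Before rotation:
Unpolarized light through the first polarizer → I₁ = ½ I₀, now polarized at 4°.
I₂ = I₁ cos²(15° − 4°) = 0.5 I₀ · cos²(11°) = 0.4818 I₀.
I₃ = I₂ cos²(53° − 15°) = 0.4818 I₀ · cos²(38°) = 0.2992 I₀.
After rotation:
Unpolarized light through the first polarizer → I₁ = ½ I₀, now polarized at 63°.
I₂ = I₁ cos²(15° − 63°) = 0.5 I₀ · cos²(48°) = 0.2239 I₀.
I₃ = I₂ cos²(53° − 15°) = 0.2239 I₀ · cos²(38°) = 0.139 I₀.
Ratio = 0.139 / 0.2992 = 0.4647.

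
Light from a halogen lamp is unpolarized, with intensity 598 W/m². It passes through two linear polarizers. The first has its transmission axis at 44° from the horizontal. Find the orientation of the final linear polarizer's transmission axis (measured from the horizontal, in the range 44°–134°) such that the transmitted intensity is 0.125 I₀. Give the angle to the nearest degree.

θ ≈ 104°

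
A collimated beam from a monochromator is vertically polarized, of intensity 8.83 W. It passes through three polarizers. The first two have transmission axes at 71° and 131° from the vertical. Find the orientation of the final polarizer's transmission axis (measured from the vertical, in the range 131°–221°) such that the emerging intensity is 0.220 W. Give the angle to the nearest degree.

θ ≈ 145°

By Malus's law, I₁ = I₀ cos²(71° − 0°) = I₀ cos²(71°) = 0.106 I₀.
I₂ = I₁ cos²(131° − 71°) = 0.106 I₀ · cos²(60°) = 0.0265 I₀.
Target fraction: 0.220 / 8.83 W = 0.02492 of I₀.
Need I₃/I₀ = 0.02492, so cos²(θ − 131°) = 0.02492 / 0.0265 = 0.9402.
θ − 131° = arccos(√0.9402) = 14.1°, giving θ ≈ 131 + 14.1 = 145.1°.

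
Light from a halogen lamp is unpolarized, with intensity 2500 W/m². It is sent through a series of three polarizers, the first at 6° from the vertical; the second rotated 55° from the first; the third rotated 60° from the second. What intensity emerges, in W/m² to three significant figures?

Unpolarized light through the first polarizer → I₁ = 2500 W/m²/2 = 1250 W/m², polarized at 6°.
I₂ = I₁ · cos²(55°) = 1250 · 0.329 = 411.2 W/m².
I₃ = I₂ · cos²(60°) = 411.2 · 0.25 = 102.8 W/m².

I ≈ 103 W/m²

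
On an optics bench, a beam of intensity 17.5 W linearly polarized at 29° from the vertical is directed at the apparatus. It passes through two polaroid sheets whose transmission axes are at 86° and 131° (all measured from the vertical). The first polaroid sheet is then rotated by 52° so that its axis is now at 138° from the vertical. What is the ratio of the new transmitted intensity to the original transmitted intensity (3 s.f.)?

Before rotation:
I₁ = I₀ cos²(86° − 29°) = I₀ cos²(57°) = 0.2966 I₀.
I₂ = I₁ cos²(131° − 86°) = 0.2966 I₀ · cos²(45°) = 0.1483 I₀.
After rotation:
I₁ = I₀ cos²(138° − 29°) = I₀ cos²(71°) = 0.106 I₀.
I₂ = I₁ cos²(131° − 138°) = 0.106 I₀ · cos²(7°) = 0.1044 I₀.
Ratio = 0.1044 / 0.1483 = 0.704.

I_new/I_old ≈ 0.704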